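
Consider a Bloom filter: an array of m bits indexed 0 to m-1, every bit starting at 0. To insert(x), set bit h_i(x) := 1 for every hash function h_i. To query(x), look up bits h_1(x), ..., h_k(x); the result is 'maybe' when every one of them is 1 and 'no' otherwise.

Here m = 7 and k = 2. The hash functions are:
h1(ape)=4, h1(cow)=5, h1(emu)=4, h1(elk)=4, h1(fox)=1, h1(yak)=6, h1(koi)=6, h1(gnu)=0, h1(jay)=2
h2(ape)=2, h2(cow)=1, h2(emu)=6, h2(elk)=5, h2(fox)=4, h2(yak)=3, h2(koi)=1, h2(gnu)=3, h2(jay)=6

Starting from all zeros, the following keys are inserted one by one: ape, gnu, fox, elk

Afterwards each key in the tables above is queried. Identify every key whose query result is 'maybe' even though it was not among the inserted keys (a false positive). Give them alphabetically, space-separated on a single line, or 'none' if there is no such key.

Start: bits=0000000
After insert 'ape': sets bits 2 4 -> bits=0010100
After insert 'gnu': sets bits 0 3 -> bits=1011100
After insert 'fox': sets bits 1 4 -> bits=1111100
After insert 'elk': sets bits 4 5 -> bits=1111110
Not inserted: cow emu jay koi yak — query each against bits=1111110:
query cow: checks bit1=1, bit5=1 (all 1) -> maybe => FALSE POSITIVE
query emu: checks bit4=1, bit6=0 (has a 0) -> no => not a false positive
query jay: checks bit2=1, bit6=0 (has a 0) -> no => not a false positive
query koi: checks bit1=1, bit6=0 (has a 0) -> no => not a false positive
query yak: checks bit3=1, bit6=0 (has a 0) -> no => not a false positive
False positives (alphabetical): cow

Answer: cow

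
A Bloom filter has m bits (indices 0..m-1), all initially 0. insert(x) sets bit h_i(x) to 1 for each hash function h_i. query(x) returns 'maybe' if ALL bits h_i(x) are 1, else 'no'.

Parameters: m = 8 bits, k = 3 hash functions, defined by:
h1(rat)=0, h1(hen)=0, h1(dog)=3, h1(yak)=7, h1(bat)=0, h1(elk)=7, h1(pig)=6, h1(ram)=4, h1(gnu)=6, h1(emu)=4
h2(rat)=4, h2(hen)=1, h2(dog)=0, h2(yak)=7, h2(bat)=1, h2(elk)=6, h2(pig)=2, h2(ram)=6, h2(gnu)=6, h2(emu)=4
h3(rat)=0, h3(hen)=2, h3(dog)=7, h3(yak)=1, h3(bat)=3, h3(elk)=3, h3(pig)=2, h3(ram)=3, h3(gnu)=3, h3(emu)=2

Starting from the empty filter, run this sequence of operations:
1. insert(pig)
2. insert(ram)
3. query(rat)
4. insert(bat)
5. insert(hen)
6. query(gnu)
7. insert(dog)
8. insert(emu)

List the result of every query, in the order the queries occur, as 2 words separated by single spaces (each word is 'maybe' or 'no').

Start: bits=00000000
Op 1: insert pig -> sets bits 2 6 -> bits=00100010
Op 2: insert ram -> sets bits 3 4 6 -> bits=00111010
Op 3: query rat -> checks bit0=0, bit4=1 (has a 0) -> no
Op 4: insert bat -> sets bits 0 1 3 -> bits=11111010
Op 5: insert hen -> sets bits 0 1 2 -> bits=11111010
Op 6: query gnu -> checks bit3=1, bit6=1 (all 1) -> maybe
Op 7: insert dog -> sets bits 0 3 7 -> bits=11111011
Op 8: insert emu -> sets bits 2 4 -> bits=11111011
Query results in order: no maybe

Answer: no maybe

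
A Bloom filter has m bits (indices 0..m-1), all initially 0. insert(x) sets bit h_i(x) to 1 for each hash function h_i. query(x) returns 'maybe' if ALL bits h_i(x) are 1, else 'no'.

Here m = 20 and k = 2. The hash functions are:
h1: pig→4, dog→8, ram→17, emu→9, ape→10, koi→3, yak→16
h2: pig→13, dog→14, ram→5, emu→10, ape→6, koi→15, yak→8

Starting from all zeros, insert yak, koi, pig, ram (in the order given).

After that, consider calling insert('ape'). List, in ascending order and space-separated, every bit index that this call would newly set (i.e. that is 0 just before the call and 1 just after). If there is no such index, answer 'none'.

Start: bits=00000000000000000000
After insert 'yak': sets bits 8 16 -> bits=00000000100000001000
After insert 'koi': sets bits 3 15 -> bits=00010000100000011000
After insert 'pig': sets bits 4 13 -> bits=00011000100001011000
After insert 'ram': sets bits 5 17 -> bits=00011100100001011100
insert 'ape' would touch bits 6 10; currently bit6=0, bit10=0
Bits that are 0 among those (would change 0->1): 6 10

Answer: 6 10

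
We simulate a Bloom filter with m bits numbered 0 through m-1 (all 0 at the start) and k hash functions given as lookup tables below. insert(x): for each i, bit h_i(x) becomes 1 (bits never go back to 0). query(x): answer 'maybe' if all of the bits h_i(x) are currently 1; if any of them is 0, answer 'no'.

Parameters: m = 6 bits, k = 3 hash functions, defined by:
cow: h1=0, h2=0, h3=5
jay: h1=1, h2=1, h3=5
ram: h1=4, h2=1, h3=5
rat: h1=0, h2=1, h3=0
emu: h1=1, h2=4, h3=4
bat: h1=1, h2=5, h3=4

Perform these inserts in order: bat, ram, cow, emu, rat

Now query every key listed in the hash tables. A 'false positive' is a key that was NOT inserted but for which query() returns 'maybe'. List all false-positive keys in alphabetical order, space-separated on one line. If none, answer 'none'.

Start: bits=000000
After insert 'bat': sets bits 1 4 5 -> bits=010011
After insert 'ram': sets bits 1 4 5 -> bits=010011
After insert 'cow': sets bits 0 5 -> bits=110011
After insert 'emu': sets bits 1 4 -> bits=110011
After insert 'rat': sets bits 0 1 -> bits=110011
Not inserted: jay — query each against bits=110011:
query jay: checks bit1=1, bit5=1 (all 1) -> maybe => FALSE POSITIVE
False positives (alphabetical): jay

Answer: jay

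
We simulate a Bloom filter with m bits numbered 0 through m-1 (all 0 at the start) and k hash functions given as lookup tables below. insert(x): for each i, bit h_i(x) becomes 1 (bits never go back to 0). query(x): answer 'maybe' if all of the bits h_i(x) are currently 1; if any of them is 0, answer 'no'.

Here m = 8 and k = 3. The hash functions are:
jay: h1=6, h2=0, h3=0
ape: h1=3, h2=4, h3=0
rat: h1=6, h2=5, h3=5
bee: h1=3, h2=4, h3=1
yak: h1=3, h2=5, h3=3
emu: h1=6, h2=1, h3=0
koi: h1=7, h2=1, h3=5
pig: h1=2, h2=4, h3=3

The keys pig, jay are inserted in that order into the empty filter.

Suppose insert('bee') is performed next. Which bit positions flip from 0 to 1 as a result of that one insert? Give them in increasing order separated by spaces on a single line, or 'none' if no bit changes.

Answer: 1

Derivation:
Start: bits=00000000
After insert 'pig': sets bits 2 3 4 -> bits=00111000
After insert 'jay': sets bits 0 6 -> bits=10111010
insert 'bee' would touch bits 1 3 4; currently bit1=0, bit3=1, bit4=1
Bits that are 0 among those (would change 0->1): 1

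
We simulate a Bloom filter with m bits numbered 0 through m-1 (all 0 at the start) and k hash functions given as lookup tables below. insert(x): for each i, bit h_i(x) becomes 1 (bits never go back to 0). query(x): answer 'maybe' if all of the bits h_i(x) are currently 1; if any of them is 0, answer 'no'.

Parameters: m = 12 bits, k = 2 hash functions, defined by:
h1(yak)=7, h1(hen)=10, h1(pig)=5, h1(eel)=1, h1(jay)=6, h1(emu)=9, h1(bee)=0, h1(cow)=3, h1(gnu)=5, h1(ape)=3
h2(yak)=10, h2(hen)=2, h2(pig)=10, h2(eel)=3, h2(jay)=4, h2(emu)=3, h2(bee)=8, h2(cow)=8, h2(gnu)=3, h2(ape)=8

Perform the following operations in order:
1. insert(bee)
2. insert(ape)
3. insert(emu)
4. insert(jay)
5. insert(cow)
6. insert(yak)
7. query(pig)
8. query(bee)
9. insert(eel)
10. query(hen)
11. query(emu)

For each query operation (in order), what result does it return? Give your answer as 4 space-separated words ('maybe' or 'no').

Answer: no maybe no maybe

Derivation:
Start: bits=000000000000
Op 1: insert bee -> sets bits 0 8 -> bits=100000001000
Op 2: insert ape -> sets bits 3 8 -> bits=100100001000
Op 3: insert emu -> sets bits 3 9 -> bits=100100001100
Op 4: insert jay -> sets bits 4 6 -> bits=100110101100
Op 5: insert cow -> sets bits 3 8 -> bits=100110101100
Op 6: insert yak -> sets bits 7 10 -> bits=100110111110
Op 7: query pig -> checks bit5=0, bit10=1 (has a 0) -> no
Op 8: query bee -> checks bit0=1, bit8=1 (all 1) -> maybe
Op 9: insert eel -> sets bits 1 3 -> bits=110110111110
Op 10: query hen -> checks bit2=0, bit10=1 (has a 0) -> no
Op 11: query emu -> checks bit3=1, bit9=1 (all 1) -> maybe
Query results in order: no maybe no maybe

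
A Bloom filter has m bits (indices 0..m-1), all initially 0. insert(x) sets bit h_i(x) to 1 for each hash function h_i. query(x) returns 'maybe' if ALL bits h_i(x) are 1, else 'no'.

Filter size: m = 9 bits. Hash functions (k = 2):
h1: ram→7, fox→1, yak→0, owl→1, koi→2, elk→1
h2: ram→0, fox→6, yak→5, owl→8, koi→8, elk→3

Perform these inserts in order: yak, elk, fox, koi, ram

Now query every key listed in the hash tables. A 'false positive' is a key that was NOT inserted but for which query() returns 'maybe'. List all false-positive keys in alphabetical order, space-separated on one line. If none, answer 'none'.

Answer: owl

Derivation:
Start: bits=000000000
After insert 'yak': sets bits 0 5 -> bits=100001000
After insert 'elk': sets bits 1 3 -> bits=110101000
After insert 'fox': sets bits 1 6 -> bits=110101100
After insert 'koi': sets bits 2 8 -> bits=111101101
After insert 'ram': sets bits 0 7 -> bits=111101111
Not inserted: owl — query each against bits=111101111:
query owl: checks bit1=1, bit8=1 (all 1) -> maybe => FALSE POSITIVE
False positives (alphabetical): owl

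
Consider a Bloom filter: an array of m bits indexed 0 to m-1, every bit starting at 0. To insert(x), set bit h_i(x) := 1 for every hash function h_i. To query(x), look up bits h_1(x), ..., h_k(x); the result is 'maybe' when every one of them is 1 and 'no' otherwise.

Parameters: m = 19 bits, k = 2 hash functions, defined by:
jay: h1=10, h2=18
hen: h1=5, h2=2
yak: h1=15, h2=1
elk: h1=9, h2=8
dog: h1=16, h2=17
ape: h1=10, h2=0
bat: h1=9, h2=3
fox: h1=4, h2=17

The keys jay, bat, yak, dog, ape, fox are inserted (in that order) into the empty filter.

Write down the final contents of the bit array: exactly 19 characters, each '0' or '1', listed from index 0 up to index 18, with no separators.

Start: bits=0000000000000000000
After insert 'jay': sets bits 10 18 -> bits=0000000000100000001
After insert 'bat': sets bits 3 9 -> bits=0001000001100000001
After insert 'yak': sets bits 1 15 -> bits=0101000001100001001
After insert 'dog': sets bits 16 17 -> bits=0101000001100001111
After insert 'ape': sets bits 0 10 -> bits=1101000001100001111
After insert 'fox': sets bits 4 17 -> bits=1101100001100001111

Answer: 1101100001100001111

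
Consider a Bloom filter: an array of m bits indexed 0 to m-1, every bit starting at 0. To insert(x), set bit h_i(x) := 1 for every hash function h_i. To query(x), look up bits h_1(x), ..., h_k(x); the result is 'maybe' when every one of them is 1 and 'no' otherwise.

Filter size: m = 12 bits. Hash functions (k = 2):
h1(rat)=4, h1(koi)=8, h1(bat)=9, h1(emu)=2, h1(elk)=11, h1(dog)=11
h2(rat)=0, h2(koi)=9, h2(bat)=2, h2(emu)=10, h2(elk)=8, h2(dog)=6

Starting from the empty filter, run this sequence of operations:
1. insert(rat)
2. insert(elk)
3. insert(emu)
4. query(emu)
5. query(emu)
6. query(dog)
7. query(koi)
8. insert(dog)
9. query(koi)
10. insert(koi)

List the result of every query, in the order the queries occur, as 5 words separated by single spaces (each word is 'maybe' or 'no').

Start: bits=000000000000
Op 1: insert rat -> sets bits 0 4 -> bits=100010000000
Op 2: insert elk -> sets bits 8 11 -> bits=100010001001
Op 3: insert emu -> sets bits 2 10 -> bits=101010001011
Op 4: query emu -> checks bit2=1, bit10=1 (all 1) -> maybe
Op 5: query emu -> checks bit2=1, bit10=1 (all 1) -> maybe
Op 6: query dog -> checks bit6=0, bit11=1 (has a 0) -> no
Op 7: query koi -> checks bit8=1, bit9=0 (has a 0) -> no
Op 8: insert dog -> sets bits 6 11 -> bits=101010101011
Op 9: query koi -> checks bit8=1, bit9=0 (has a 0) -> no
Op 10: insert koi -> sets bits 8 9 -> bits=101010101111
Query results in order: maybe maybe no no no

Answer: maybe maybe no no no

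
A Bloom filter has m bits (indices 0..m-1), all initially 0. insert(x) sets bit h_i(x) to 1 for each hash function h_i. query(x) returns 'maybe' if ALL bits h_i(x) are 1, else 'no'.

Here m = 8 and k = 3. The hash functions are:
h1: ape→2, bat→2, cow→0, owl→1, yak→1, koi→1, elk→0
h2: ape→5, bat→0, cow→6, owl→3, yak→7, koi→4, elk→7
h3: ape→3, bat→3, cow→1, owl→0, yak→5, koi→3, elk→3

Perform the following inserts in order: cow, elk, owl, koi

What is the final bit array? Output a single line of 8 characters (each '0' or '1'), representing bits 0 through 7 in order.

Start: bits=00000000
After insert 'cow': sets bits 0 1 6 -> bits=11000010
After insert 'elk': sets bits 0 3 7 -> bits=11010011
After insert 'owl': sets bits 0 1 3 -> bits=11010011
After insert 'koi': sets bits 1 3 4 -> bits=11011011

Answer: 11011011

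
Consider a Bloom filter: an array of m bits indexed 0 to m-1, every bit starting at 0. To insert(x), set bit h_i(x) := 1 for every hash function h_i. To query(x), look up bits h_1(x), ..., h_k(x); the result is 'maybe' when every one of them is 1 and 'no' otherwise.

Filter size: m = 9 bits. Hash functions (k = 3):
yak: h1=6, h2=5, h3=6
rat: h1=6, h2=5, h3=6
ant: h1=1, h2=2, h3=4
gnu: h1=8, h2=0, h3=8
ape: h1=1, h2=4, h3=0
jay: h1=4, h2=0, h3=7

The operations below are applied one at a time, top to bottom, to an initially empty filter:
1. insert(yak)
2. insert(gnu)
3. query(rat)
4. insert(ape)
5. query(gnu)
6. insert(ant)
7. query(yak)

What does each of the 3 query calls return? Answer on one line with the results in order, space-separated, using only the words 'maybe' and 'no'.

Answer: maybe maybe maybe

Derivation:
Start: bits=000000000
Op 1: insert yak -> sets bits 5 6 -> bits=000001100
Op 2: insert gnu -> sets bits 0 8 -> bits=100001101
Op 3: query rat -> checks bit5=1, bit6=1 (all 1) -> maybe
Op 4: insert ape -> sets bits 0 1 4 -> bits=110011101
Op 5: query gnu -> checks bit0=1, bit8=1 (all 1) -> maybe
Op 6: insert ant -> sets bits 1 2 4 -> bits=111011101
Op 7: query yak -> checks bit5=1, bit6=1 (all 1) -> maybe
Query results in order: maybe maybe maybe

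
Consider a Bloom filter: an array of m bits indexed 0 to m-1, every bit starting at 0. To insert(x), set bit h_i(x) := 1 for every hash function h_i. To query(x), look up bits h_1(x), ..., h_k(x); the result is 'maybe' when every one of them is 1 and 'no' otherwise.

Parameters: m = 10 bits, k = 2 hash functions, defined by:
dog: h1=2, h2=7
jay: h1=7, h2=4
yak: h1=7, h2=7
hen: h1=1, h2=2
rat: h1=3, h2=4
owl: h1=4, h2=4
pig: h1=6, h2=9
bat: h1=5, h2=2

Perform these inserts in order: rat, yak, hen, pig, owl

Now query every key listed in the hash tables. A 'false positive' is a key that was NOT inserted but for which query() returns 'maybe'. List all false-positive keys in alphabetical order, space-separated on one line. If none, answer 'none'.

Answer: dog jay

Derivation:
Start: bits=0000000000
After insert 'rat': sets bits 3 4 -> bits=0001100000
After insert 'yak': sets bits 7 -> bits=0001100100
After insert 'hen': sets bits 1 2 -> bits=0111100100
After insert 'pig': sets bits 6 9 -> bits=0111101101
After insert 'owl': sets bits 4 -> bits=0111101101
Not inserted: bat dog jay — query each against bits=0111101101:
query bat: checks bit2=1, bit5=0 (has a 0) -> no => not a false positive
query dog: checks bit2=1, bit7=1 (all 1) -> maybe => FALSE POSITIVE
query jay: checks bit4=1, bit7=1 (all 1) -> maybe => FALSE POSITIVE
False positives (alphabetical): dog jay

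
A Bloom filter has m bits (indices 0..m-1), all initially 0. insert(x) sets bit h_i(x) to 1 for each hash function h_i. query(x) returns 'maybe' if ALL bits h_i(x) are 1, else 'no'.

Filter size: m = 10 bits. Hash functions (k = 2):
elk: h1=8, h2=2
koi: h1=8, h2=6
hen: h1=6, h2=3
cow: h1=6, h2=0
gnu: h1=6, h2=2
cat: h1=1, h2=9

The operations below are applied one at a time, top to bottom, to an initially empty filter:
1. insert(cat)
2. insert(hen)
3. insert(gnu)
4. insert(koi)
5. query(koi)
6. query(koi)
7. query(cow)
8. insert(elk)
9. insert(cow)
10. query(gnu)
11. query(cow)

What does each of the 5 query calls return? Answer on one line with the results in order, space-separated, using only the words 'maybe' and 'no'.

Start: bits=0000000000
Op 1: insert cat -> sets bits 1 9 -> bits=0100000001
Op 2: insert hen -> sets bits 3 6 -> bits=0101001001
Op 3: insert gnu -> sets bits 2 6 -> bits=0111001001
Op 4: insert koi -> sets bits 6 8 -> bits=0111001011
Op 5: query koi -> checks bit6=1, bit8=1 (all 1) -> maybe
Op 6: query koi -> checks bit6=1, bit8=1 (all 1) -> maybe
Op 7: query cow -> checks bit0=0, bit6=1 (has a 0) -> no
Op 8: insert elk -> sets bits 2 8 -> bits=0111001011
Op 9: insert cow -> sets bits 0 6 -> bits=1111001011
Op 10: query gnu -> checks bit2=1, bit6=1 (all 1) -> maybe
Op 11: query cow -> checks bit0=1, bit6=1 (all 1) -> maybe
Query results in order: maybe maybe no maybe maybe

Answer: maybe maybe no maybe maybe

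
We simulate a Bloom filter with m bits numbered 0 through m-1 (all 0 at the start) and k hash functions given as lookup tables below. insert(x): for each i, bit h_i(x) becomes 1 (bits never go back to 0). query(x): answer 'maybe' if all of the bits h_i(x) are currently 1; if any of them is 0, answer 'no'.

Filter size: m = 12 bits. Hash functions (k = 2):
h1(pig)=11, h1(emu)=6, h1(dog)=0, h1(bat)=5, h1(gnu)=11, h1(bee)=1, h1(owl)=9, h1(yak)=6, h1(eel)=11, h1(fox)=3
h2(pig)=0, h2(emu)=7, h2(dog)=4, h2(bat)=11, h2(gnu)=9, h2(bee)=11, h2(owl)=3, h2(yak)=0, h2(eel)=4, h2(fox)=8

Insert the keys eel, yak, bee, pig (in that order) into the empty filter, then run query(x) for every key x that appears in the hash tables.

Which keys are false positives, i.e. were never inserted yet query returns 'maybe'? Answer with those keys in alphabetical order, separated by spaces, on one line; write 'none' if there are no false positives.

Start: bits=000000000000
After insert 'eel': sets bits 4 11 -> bits=000010000001
After insert 'yak': sets bits 0 6 -> bits=100010100001
After insert 'bee': sets bits 1 11 -> bits=110010100001
After insert 'pig': sets bits 0 11 -> bits=110010100001
Not inserted: bat dog emu fox gnu owl — query each against bits=110010100001:
query bat: checks bit5=0, bit11=1 (has a 0) -> no => not a false positive
query dog: checks bit0=1, bit4=1 (all 1) -> maybe => FALSE POSITIVE
query emu: checks bit6=1, bit7=0 (has a 0) -> no => not a false positive
query fox: checks bit3=0, bit8=0 (has a 0) -> no => not a false positive
query gnu: checks bit9=0, bit11=1 (has a 0) -> no => not a false positive
query owl: checks bit3=0, bit9=0 (has a 0) -> no => not a false positive
False positives (alphabetical): dog

Answer: dog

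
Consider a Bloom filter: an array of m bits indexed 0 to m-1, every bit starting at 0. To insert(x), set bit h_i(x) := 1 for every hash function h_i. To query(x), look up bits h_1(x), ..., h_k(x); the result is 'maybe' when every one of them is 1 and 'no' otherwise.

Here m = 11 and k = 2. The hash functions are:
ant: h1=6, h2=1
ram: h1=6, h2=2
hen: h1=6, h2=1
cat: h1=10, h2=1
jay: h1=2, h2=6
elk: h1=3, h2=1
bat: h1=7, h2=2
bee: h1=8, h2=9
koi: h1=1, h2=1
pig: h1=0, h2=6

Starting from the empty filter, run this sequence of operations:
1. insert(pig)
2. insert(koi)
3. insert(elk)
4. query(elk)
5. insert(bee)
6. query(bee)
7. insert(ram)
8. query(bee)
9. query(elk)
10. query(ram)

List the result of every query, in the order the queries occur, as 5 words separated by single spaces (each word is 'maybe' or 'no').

Answer: maybe maybe maybe maybe maybe

Derivation:
Start: bits=00000000000
Op 1: insert pig -> sets bits 0 6 -> bits=10000010000
Op 2: insert koi -> sets bits 1 -> bits=11000010000
Op 3: insert elk -> sets bits 1 3 -> bits=11010010000
Op 4: query elk -> checks bit1=1, bit3=1 (all 1) -> maybe
Op 5: insert bee -> sets bits 8 9 -> bits=11010010110
Op 6: query bee -> checks bit8=1, bit9=1 (all 1) -> maybe
Op 7: insert ram -> sets bits 2 6 -> bits=11110010110
Op 8: query bee -> checks bit8=1, bit9=1 (all 1) -> maybe
Op 9: query elk -> checks bit1=1, bit3=1 (all 1) -> maybe
Op 10: query ram -> checks bit2=1, bit6=1 (all 1) -> maybe
Query results in order: maybe maybe maybe maybe maybe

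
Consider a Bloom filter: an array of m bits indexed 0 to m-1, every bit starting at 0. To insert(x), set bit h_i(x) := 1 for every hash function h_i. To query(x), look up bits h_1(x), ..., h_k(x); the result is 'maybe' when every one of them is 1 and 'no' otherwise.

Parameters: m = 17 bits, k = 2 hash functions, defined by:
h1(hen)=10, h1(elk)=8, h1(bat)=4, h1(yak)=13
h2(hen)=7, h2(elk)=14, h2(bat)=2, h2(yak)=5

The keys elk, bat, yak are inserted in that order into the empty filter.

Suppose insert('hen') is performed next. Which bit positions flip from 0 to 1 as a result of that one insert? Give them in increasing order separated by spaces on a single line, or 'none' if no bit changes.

Start: bits=00000000000000000
After insert 'elk': sets bits 8 14 -> bits=00000000100000100
After insert 'bat': sets bits 2 4 -> bits=00101000100000100
After insert 'yak': sets bits 5 13 -> bits=00101100100001100
insert 'hen' would touch bits 7 10; currently bit7=0, bit10=0
Bits that are 0 among those (would change 0->1): 7 10

Answer: 7 10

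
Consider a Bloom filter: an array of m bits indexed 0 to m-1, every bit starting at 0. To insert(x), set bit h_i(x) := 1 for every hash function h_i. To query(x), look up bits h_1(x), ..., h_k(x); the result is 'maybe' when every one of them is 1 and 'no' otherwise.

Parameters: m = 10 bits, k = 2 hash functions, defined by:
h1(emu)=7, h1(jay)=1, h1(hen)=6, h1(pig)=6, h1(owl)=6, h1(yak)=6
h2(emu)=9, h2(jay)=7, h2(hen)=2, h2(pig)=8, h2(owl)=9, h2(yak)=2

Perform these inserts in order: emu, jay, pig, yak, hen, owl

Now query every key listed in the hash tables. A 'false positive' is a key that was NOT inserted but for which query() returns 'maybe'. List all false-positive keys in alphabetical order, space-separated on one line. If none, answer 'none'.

Answer: none

Derivation:
Start: bits=0000000000
After insert 'emu': sets bits 7 9 -> bits=0000000101
After insert 'jay': sets bits 1 7 -> bits=0100000101
After insert 'pig': sets bits 6 8 -> bits=0100001111
After insert 'yak': sets bits 2 6 -> bits=0110001111
After insert 'hen': sets bits 2 6 -> bits=0110001111
After insert 'owl': sets bits 6 9 -> bits=0110001111
Not inserted: (none) — query each against bits=0110001111:
False positives (alphabetical): none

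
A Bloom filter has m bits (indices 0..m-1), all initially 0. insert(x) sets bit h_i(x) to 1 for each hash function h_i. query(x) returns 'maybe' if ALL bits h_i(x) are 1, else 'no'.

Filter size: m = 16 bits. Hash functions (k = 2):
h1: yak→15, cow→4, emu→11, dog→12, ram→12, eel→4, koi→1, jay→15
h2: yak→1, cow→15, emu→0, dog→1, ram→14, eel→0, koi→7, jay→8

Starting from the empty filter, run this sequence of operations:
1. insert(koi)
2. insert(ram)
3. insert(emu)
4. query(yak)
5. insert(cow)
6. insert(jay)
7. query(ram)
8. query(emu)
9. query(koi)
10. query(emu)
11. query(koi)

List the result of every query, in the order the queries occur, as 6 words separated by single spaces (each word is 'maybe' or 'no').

Start: bits=0000000000000000
Op 1: insert koi -> sets bits 1 7 -> bits=0100000100000000
Op 2: insert ram -> sets bits 12 14 -> bits=0100000100001010
Op 3: insert emu -> sets bits 0 11 -> bits=1100000100011010
Op 4: query yak -> checks bit1=1, bit15=0 (has a 0) -> no
Op 5: insert cow -> sets bits 4 15 -> bits=1100100100011011
Op 6: insert jay -> sets bits 8 15 -> bits=1100100110011011
Op 7: query ram -> checks bit12=1, bit14=1 (all 1) -> maybe
Op 8: query emu -> checks bit0=1, bit11=1 (all 1) -> maybe
Op 9: query koi -> checks bit1=1, bit7=1 (all 1) -> maybe
Op 10: query emu -> checks bit0=1, bit11=1 (all 1) -> maybe
Op 11: query koi -> checks bit1=1, bit7=1 (all 1) -> maybe
Query results in order: no maybe maybe maybe maybe maybe

Answer: no maybe maybe maybe maybe maybe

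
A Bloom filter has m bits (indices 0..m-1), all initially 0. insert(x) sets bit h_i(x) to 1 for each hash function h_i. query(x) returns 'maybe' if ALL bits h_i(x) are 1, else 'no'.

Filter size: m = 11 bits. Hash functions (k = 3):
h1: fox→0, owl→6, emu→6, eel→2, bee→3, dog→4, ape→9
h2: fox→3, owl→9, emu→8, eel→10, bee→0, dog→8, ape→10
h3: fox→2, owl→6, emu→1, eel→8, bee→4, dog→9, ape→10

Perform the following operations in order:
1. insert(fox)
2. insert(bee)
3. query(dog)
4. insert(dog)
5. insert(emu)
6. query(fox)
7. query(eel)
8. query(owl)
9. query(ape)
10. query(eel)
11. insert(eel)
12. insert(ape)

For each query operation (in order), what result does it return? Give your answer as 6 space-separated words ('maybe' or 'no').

Answer: no maybe no maybe no no

Derivation:
Start: bits=00000000000
Op 1: insert fox -> sets bits 0 2 3 -> bits=10110000000
Op 2: insert bee -> sets bits 0 3 4 -> bits=10111000000
Op 3: query dog -> checks bit4=1, bit8=0, bit9=0 (has a 0) -> no
Op 4: insert dog -> sets bits 4 8 9 -> bits=10111000110
Op 5: insert emu -> sets bits 1 6 8 -> bits=11111010110
Op 6: query fox -> checks bit0=1, bit2=1, bit3=1 (all 1) -> maybe
Op 7: query eel -> checks bit2=1, bit8=1, bit10=0 (has a 0) -> no
Op 8: query owl -> checks bit6=1, bit9=1 (all 1) -> maybe
Op 9: query ape -> checks bit9=1, bit10=0 (has a 0) -> no
Op 10: query eel -> checks bit2=1, bit8=1, bit10=0 (has a 0) -> no
Op 11: insert eel -> sets bits 2 8 10 -> bits=11111010111
Op 12: insert ape -> sets bits 9 10 -> bits=11111010111
Query results in order: no maybe no maybe no no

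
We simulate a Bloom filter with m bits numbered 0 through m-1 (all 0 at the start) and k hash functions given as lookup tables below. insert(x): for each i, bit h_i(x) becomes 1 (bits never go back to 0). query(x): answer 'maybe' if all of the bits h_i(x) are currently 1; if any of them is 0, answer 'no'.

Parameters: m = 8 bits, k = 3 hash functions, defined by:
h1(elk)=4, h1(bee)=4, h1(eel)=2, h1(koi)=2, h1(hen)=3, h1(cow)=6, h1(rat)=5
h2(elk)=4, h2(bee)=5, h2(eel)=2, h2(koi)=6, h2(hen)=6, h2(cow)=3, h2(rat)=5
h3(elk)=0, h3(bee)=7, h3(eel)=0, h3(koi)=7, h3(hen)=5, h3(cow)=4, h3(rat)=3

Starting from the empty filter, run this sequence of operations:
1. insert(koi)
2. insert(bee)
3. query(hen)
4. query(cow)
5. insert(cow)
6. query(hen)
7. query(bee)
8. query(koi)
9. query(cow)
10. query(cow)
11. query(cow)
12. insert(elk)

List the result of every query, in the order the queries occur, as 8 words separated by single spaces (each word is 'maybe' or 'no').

Start: bits=00000000
Op 1: insert koi -> sets bits 2 6 7 -> bits=00100011
Op 2: insert bee -> sets bits 4 5 7 -> bits=00101111
Op 3: query hen -> checks bit3=0, bit5=1, bit6=1 (has a 0) -> no
Op 4: query cow -> checks bit3=0, bit4=1, bit6=1 (has a 0) -> no
Op 5: insert cow -> sets bits 3 4 6 -> bits=00111111
Op 6: query hen -> checks bit3=1, bit5=1, bit6=1 (all 1) -> maybe
Op 7: query bee -> checks bit4=1, bit5=1, bit7=1 (all 1) -> maybe
Op 8: query koi -> checks bit2=1, bit6=1, bit7=1 (all 1) -> maybe
Op 9: query cow -> checks bit3=1, bit4=1, bit6=1 (all 1) -> maybe
Op 10: query cow -> checks bit3=1, bit4=1, bit6=1 (all 1) -> maybe
Op 11: query cow -> checks bit3=1, bit4=1, bit6=1 (all 1) -> maybe
Op 12: insert elk -> sets bits 0 4 -> bits=10111111
Query results in order: no no maybe maybe maybe maybe maybe maybe

Answer: no no maybe maybe maybe maybe maybe maybe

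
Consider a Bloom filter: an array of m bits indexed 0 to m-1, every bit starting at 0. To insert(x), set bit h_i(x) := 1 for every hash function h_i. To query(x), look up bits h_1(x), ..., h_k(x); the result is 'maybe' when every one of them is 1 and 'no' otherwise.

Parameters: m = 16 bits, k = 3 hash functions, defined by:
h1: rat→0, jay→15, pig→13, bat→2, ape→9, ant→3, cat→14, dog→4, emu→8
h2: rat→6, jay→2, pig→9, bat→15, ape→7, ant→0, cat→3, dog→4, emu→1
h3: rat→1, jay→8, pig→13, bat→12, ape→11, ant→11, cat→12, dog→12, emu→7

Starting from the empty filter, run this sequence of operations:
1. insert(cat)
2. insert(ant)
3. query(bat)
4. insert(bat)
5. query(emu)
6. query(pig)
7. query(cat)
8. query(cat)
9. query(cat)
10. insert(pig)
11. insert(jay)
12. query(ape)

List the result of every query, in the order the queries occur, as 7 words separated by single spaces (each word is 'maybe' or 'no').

Answer: no no no maybe maybe maybe no

Derivation:
Start: bits=0000000000000000
Op 1: insert cat -> sets bits 3 12 14 -> bits=0001000000001010
Op 2: insert ant -> sets bits 0 3 11 -> bits=1001000000011010
Op 3: query bat -> checks bit2=0, bit12=1, bit15=0 (has a 0) -> no
Op 4: insert bat -> sets bits 2 12 15 -> bits=1011000000011011
Op 5: query emu -> checks bit1=0, bit7=0, bit8=0 (has a 0) -> no
Op 6: query pig -> checks bit9=0, bit13=0 (has a 0) -> no
Op 7: query cat -> checks bit3=1, bit12=1, bit14=1 (all 1) -> maybe
Op 8: query cat -> checks bit3=1, bit12=1, bit14=1 (all 1) -> maybe
Op 9: query cat -> checks bit3=1, bit12=1, bit14=1 (all 1) -> maybe
Op 10: insert pig -> sets bits 9 13 -> bits=1011000001011111
Op 11: insert jay -> sets bits 2 8 15 -> bits=1011000011011111
Op 12: query ape -> checks bit7=0, bit9=1, bit11=1 (has a 0) -> no
Query results in order: no no no maybe maybe maybe no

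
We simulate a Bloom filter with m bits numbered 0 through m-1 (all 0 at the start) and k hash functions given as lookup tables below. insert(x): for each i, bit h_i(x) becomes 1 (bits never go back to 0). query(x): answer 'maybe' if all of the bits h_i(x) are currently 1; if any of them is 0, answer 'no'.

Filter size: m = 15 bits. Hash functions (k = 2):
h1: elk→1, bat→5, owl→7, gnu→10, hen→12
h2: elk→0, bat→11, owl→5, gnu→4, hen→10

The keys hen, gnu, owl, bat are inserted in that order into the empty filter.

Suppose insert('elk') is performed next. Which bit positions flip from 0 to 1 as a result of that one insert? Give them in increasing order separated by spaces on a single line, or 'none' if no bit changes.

Answer: 0 1

Derivation:
Start: bits=000000000000000
After insert 'hen': sets bits 10 12 -> bits=000000000010100
After insert 'gnu': sets bits 4 10 -> bits=000010000010100
After insert 'owl': sets bits 5 7 -> bits=000011010010100
After insert 'bat': sets bits 5 11 -> bits=000011010011100
insert 'elk' would touch bits 0 1; currently bit0=0, bit1=0
Bits that are 0 among those (would change 0->1): 0 1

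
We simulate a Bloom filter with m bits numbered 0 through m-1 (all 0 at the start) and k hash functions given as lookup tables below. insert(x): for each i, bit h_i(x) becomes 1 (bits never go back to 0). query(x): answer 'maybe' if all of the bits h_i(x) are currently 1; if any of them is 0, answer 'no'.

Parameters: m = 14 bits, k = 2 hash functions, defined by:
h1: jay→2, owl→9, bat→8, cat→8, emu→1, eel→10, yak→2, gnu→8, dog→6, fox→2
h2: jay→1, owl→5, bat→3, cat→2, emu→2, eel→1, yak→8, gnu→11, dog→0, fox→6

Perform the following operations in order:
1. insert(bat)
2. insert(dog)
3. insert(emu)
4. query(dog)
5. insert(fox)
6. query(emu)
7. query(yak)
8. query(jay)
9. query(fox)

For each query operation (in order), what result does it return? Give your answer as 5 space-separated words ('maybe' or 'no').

Start: bits=00000000000000
Op 1: insert bat -> sets bits 3 8 -> bits=00010000100000
Op 2: insert dog -> sets bits 0 6 -> bits=10010010100000
Op 3: insert emu -> sets bits 1 2 -> bits=11110010100000
Op 4: query dog -> checks bit0=1, bit6=1 (all 1) -> maybe
Op 5: insert fox -> sets bits 2 6 -> bits=11110010100000
Op 6: query emu -> checks bit1=1, bit2=1 (all 1) -> maybe
Op 7: query yak -> checks bit2=1, bit8=1 (all 1) -> maybe
Op 8: query jay -> checks bit1=1, bit2=1 (all 1) -> maybe
Op 9: query fox -> checks bit2=1, bit6=1 (all 1) -> maybe
Query results in order: maybe maybe maybe maybe maybe

Answer: maybe maybe maybe maybe maybe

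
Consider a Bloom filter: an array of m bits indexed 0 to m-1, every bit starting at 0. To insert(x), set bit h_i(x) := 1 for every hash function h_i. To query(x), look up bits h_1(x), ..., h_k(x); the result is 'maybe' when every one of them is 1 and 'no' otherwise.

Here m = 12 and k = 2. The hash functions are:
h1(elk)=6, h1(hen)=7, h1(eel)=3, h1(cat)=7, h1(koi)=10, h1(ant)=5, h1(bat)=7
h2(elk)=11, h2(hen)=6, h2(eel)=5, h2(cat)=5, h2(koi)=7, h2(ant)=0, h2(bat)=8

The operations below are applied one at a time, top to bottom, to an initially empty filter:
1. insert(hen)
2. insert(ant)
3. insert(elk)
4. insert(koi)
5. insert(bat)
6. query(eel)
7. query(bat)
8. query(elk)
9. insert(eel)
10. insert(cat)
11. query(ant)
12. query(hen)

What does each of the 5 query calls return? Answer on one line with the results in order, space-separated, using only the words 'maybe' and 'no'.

Start: bits=000000000000
Op 1: insert hen -> sets bits 6 7 -> bits=000000110000
Op 2: insert ant -> sets bits 0 5 -> bits=100001110000
Op 3: insert elk -> sets bits 6 11 -> bits=100001110001
Op 4: insert koi -> sets bits 7 10 -> bits=100001110011
Op 5: insert bat -> sets bits 7 8 -> bits=100001111011
Op 6: query eel -> checks bit3=0, bit5=1 (has a 0) -> no
Op 7: query bat -> checks bit7=1, bit8=1 (all 1) -> maybe
Op 8: query elk -> checks bit6=1, bit11=1 (all 1) -> maybe
Op 9: insert eel -> sets bits 3 5 -> bits=100101111011
Op 10: insert cat -> sets bits 5 7 -> bits=100101111011
Op 11: query ant -> checks bit0=1, bit5=1 (all 1) -> maybe
Op 12: query hen -> checks bit6=1, bit7=1 (all 1) -> maybe
Query results in order: no maybe maybe maybe maybe

Answer: no maybe maybe maybe maybe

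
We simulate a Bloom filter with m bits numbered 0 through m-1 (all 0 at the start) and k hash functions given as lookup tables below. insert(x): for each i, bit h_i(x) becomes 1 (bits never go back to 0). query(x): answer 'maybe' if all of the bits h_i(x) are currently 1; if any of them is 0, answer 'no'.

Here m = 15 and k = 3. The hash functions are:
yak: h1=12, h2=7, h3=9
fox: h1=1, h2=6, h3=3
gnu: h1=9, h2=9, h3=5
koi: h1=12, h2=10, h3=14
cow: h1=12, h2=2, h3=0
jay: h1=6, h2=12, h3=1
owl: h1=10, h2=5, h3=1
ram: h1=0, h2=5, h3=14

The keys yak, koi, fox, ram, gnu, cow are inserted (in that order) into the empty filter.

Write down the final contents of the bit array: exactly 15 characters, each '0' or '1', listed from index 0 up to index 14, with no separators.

Answer: 111101110110101

Derivation:
Start: bits=000000000000000
After insert 'yak': sets bits 7 9 12 -> bits=000000010100100
After insert 'koi': sets bits 10 12 14 -> bits=000000010110101
After insert 'fox': sets bits 1 3 6 -> bits=010100110110101
After insert 'ram': sets bits 0 5 14 -> bits=110101110110101
After insert 'gnu': sets bits 5 9 -> bits=110101110110101
After insert 'cow': sets bits 0 2 12 -> bits=111101110110101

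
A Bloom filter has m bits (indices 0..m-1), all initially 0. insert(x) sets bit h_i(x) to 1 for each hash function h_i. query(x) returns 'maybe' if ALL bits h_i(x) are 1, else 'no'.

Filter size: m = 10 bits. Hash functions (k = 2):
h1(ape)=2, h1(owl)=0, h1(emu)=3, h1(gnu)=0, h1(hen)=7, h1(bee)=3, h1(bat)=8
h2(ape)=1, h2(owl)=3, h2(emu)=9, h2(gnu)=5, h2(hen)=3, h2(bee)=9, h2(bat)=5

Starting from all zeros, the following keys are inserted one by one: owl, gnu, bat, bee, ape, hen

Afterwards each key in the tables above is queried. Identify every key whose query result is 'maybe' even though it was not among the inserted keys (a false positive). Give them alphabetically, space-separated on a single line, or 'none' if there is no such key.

Start: bits=0000000000
After insert 'owl': sets bits 0 3 -> bits=1001000000
After insert 'gnu': sets bits 0 5 -> bits=1001010000
After insert 'bat': sets bits 5 8 -> bits=1001010010
After insert 'bee': sets bits 3 9 -> bits=1001010011
After insert 'ape': sets bits 1 2 -> bits=1111010011
After insert 'hen': sets bits 3 7 -> bits=1111010111
Not inserted: emu — query each against bits=1111010111:
query emu: checks bit3=1, bit9=1 (all 1) -> maybe => FALSE POSITIVE
False positives (alphabetical): emu

Answer: emu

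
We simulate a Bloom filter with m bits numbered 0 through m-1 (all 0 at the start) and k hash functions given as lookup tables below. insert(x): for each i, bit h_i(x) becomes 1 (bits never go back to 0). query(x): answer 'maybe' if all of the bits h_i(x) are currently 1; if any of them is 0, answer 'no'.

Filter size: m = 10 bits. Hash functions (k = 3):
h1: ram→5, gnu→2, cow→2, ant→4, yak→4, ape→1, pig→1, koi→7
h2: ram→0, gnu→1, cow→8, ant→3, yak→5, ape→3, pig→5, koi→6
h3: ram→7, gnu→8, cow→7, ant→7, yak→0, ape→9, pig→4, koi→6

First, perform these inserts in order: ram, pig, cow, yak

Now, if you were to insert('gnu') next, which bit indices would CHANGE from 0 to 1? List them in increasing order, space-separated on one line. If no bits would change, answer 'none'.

Answer: none

Derivation:
Start: bits=0000000000
After insert 'ram': sets bits 0 5 7 -> bits=1000010100
After insert 'pig': sets bits 1 4 5 -> bits=1100110100
After insert 'cow': sets bits 2 7 8 -> bits=1110110110
After insert 'yak': sets bits 0 4 5 -> bits=1110110110
insert 'gnu' would touch bits 1 2 8; currently bit1=1, bit2=1, bit8=1
Bits that are 0 among those (would change 0->1): none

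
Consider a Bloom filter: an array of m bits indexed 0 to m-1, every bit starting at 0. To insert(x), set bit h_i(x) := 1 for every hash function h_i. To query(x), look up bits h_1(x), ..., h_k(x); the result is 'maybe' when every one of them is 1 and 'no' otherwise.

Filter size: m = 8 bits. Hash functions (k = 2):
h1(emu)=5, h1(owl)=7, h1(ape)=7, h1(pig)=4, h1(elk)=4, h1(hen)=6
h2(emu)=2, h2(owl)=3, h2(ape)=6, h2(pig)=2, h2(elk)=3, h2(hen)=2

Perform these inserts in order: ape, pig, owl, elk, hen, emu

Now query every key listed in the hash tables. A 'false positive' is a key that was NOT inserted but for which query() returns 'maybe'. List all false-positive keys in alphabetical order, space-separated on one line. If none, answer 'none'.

Start: bits=00000000
After insert 'ape': sets bits 6 7 -> bits=00000011
After insert 'pig': sets bits 2 4 -> bits=00101011
After insert 'owl': sets bits 3 7 -> bits=00111011
After insert 'elk': sets bits 3 4 -> bits=00111011
After insert 'hen': sets bits 2 6 -> bits=00111011
After insert 'emu': sets bits 2 5 -> bits=00111111
Not inserted: (none) — query each against bits=00111111:
False positives (alphabetical): none

Answer: none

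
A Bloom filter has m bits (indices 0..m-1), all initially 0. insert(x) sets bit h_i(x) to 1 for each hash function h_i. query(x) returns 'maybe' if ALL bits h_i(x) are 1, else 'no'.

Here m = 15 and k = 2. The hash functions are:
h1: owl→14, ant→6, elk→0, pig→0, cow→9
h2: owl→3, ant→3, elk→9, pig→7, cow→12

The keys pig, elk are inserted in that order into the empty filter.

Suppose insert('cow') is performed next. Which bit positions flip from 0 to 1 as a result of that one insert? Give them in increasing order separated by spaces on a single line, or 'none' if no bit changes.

Answer: 12

Derivation:
Start: bits=000000000000000
After insert 'pig': sets bits 0 7 -> bits=100000010000000
After insert 'elk': sets bits 0 9 -> bits=100000010100000
insert 'cow' would touch bits 9 12; currently bit9=1, bit12=0
Bits that are 0 among those (would change 0->1): 12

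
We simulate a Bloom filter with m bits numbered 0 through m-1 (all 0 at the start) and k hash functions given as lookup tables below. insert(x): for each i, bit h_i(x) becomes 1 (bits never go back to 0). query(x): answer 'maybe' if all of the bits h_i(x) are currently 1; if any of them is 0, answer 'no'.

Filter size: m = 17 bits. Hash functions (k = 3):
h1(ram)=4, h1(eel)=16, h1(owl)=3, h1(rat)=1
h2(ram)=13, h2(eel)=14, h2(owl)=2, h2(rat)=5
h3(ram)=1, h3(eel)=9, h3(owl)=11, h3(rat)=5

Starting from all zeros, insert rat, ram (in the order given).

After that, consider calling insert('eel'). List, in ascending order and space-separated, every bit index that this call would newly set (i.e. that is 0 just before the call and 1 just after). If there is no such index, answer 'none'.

Answer: 9 14 16

Derivation:
Start: bits=00000000000000000
After insert 'rat': sets bits 1 5 -> bits=01000100000000000
After insert 'ram': sets bits 1 4 13 -> bits=01001100000001000
insert 'eel' would touch bits 9 14 16; currently bit9=0, bit14=0, bit16=0
Bits that are 0 among those (would change 0->1): 9 14 16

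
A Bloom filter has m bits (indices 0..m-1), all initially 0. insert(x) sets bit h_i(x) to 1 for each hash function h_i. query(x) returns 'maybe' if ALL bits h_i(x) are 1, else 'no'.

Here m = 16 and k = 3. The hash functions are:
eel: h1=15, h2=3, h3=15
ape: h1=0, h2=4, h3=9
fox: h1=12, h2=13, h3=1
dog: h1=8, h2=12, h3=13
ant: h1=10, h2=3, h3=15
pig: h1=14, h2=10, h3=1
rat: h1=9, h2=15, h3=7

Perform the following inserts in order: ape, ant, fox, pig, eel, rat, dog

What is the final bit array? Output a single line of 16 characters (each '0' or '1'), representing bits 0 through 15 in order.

Start: bits=0000000000000000
After insert 'ape': sets bits 0 4 9 -> bits=1000100001000000
After insert 'ant': sets bits 3 10 15 -> bits=1001100001100001
After insert 'fox': sets bits 1 12 13 -> bits=1101100001101101
After insert 'pig': sets bits 1 10 14 -> bits=1101100001101111
After insert 'eel': sets bits 3 15 -> bits=1101100001101111
After insert 'rat': sets bits 7 9 15 -> bits=1101100101101111
After insert 'dog': sets bits 8 12 13 -> bits=1101100111101111

Answer: 1101100111101111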